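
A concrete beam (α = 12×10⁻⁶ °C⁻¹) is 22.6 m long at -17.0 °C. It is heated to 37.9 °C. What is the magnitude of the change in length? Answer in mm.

|ΔT| = |37.9 − (-17.0)| = 54.9 K
ΔL = αL₀ΔT = (12×10⁻⁶)(22.6)(54.9) = 1.49×10⁻² m

ΔL = 14.9 mm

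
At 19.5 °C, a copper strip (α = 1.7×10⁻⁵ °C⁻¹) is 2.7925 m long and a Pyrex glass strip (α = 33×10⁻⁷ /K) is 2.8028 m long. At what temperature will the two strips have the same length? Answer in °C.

T = 289.0 °C

Equal length when α₁L₁ΔT − α₂L₂ΔT = L₂ − L₁ = 1.03×10⁻² m
α₁L₁ = 4.74725×10⁻⁵, α₂L₂ = 9.24924×10⁻⁶ → Δ(αL) = 3.822326×10⁻⁵ m/K
ΔT = 1.03×10⁻² / 3.822326×10⁻⁵ = 269.469 K, so T = 19.5 + 269.469 = 288.969 °C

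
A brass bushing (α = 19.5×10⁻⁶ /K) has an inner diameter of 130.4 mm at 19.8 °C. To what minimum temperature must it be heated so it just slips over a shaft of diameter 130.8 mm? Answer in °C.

Required Δd = 130.8 − 130.4 = 0.4 mm
Δd = αd₀ΔT ⇒ ΔT = Δd/(αd₀) = 0.4 / (19.5×10⁻⁶ × 130.4) = 157.31 K
T_min = 19.8 + 157.31 = 177.11 °C

T = 177 °C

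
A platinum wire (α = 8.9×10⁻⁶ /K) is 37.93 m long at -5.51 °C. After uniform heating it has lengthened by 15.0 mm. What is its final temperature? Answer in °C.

T = 38.9 °C

ΔL = αL₀ΔT ⇒ ΔT = ΔL / (αL₀)
ΔT = 15.0×10⁻³ m / (8.9×10⁻⁶ × 37.93 m) = 44.434 K
T = -5.51 + 44.434 = 38.924 °C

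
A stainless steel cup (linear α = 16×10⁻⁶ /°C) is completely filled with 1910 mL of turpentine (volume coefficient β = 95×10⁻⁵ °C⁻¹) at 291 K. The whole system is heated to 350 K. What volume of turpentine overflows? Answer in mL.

The cup also expands: β_container ≈ 3α = 4.8×10⁻⁵ /K
Net overflow = V₀(β_liq − 3α_cont)ΔT
β − 3α = 9.50×10⁻⁴ − 4.8×10⁻⁵ = 9.02×10⁻⁴ /K; ΔT = 59 K
ΔV = 1910 × 9.02×10⁻⁴ × 59 = 102 mL

102 mL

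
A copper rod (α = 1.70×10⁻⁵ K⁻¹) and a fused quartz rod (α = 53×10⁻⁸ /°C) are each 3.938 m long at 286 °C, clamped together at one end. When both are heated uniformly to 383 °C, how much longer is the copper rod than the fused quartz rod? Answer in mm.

ΔT = 97 K
copper: ΔL = 1.70×10⁻⁵ × 3.938 m × 97 = 6.4938×10⁻³ m = 6.4938 mm
fused quartz: ΔL = 53×10⁻⁸ × 3.938 m × 97 = 2.0245×10⁻⁴ m = 0.20245 mm
difference = 6.4938 − 0.20245 = 6.29135 mm

6.29 mm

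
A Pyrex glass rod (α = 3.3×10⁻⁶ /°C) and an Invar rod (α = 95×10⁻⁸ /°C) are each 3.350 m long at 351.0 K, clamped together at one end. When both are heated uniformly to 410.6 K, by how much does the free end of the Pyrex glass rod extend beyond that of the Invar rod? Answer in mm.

0.469 mm

ΔT = 59.6 K
Pyrex glass: ΔL = 3.3×10⁻⁶ × 3.350 m × 59.6 = 6.5888×10⁻⁴ m = 0.65888 mm
Invar: ΔL = 95×10⁻⁸ × 3.350 m × 59.6 = 1.8968×10⁻⁴ m = 0.18968 mm
difference = 0.65888 − 0.18968 = 0.46920 mm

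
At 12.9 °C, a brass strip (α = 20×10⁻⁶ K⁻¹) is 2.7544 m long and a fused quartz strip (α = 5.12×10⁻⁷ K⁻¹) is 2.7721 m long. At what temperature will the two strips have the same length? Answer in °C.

T = 342.7 °C

L₁(1 + α₁ΔT) = L₂(1 + α₂ΔT) ⇒ ΔT = (L₂ − L₁)/(α₁L₁ − α₂L₂)
L₂ − L₁ = 2.7721 − 2.7544 = 1.77×10⁻² m
α₁L₁ − α₂L₂ = 20×10⁻⁶×2.7544 − 5.12×10⁻⁷×2.7721 = 5.36686848×10⁻⁵ m/K
ΔT = 1.77×10⁻² / 5.36686848×10⁻⁵ = 329.801 K
T = 12.9 + 329.801 = 342.701 °C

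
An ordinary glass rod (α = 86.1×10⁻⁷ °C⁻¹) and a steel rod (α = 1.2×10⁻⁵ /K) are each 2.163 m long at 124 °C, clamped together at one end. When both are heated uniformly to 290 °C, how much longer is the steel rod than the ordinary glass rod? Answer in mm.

1.22 mm

ΔT = 166 K
ordinary glass: ΔL = 86.1×10⁻⁷ × 2.163 m × 166 = 3.0915×10⁻³ m = 3.0915 mm
steel: ΔL = 1.2×10⁻⁵ × 2.163 m × 166 = 4.3087×10⁻³ m = 4.3087 mm
difference = 4.3087 − 3.0915 = 1.2172 mm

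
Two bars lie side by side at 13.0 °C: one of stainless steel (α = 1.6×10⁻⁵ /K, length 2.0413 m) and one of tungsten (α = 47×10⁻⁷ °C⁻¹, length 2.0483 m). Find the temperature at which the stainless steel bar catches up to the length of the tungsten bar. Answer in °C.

T = 316.9 °C

Equal length when α₁L₁ΔT − α₂L₂ΔT = L₂ − L₁ = 7.00×10⁻³ m
α₁L₁ = 3.26608×10⁻⁵, α₂L₂ = 9.62701×10⁻⁶ → Δ(αL) = 2.303379×10⁻⁵ m/K
ΔT = 7.00×10⁻³ / 2.303379×10⁻⁵ = 303.901 K, so T = 13.0 + 303.901 = 316.901 °C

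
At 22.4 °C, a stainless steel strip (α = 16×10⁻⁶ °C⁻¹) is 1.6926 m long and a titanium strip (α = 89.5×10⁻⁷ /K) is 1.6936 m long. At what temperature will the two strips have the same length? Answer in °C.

Equal length when α₁L₁ΔT − α₂L₂ΔT = L₂ − L₁ = 1.00×10⁻³ m
α₁L₁ = 2.70816×10⁻⁵, α₂L₂ = 1.515772×10⁻⁵ → Δ(αL) = 1.192388×10⁻⁵ m/K
ΔT = 1.00×10⁻³ / 1.192388×10⁻⁵ = 83.865 K, so T = 22.4 + 83.865 = 106.265 °C

T = 106.3 °C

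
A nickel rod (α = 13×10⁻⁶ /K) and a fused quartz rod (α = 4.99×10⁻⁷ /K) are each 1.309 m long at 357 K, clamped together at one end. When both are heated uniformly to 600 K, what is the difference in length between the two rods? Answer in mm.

3.98 mm

ΔT = 243 K
nickel: ΔL = 13×10⁻⁶ × 1.309 m × 243 = 4.1351×10⁻³ m = 4.1351 mm
fused quartz: ΔL = 4.99×10⁻⁷ × 1.309 m × 243 = 1.5873×10⁻⁴ m = 0.15873 mm
difference = 4.1351 − 0.15873 = 3.97637 mm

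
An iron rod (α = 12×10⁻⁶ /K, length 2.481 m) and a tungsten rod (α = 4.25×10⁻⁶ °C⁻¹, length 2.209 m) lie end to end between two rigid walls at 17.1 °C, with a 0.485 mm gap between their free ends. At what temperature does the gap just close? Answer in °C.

Gap closes when ΔL₁ + ΔL₂ = 0.485 mm = 4.85×10⁻⁴ m
(α₁L₁ + α₂L₂)ΔT = g
α₁L₁ + α₂L₂ = 12×10⁻⁶×2.481 + 4.25×10⁻⁶×2.209 = 3.916025×10⁻⁵ m/K
ΔT = 4.85×10⁻⁴ / 3.916025×10⁻⁵ = 12.385 K
T = 17.1 + 12.385 = 29.485 °C

T = 29.5 °C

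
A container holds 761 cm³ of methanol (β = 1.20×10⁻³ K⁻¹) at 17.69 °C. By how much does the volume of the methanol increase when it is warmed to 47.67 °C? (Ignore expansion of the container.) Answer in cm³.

ΔV = 27.4 cm³

|ΔT| = |47.67 − 17.69| = 29.98 K
ΔV = βV₀ΔT = (1.20×10⁻³)(761)(29.98) = 27.4 cm³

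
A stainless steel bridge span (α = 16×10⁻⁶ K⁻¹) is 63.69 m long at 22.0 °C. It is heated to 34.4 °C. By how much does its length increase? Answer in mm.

ΔL = 12.6 mm

|ΔT| = |34.4 − 22.0| = 12.4 K
ΔL = αL₀ΔT = (16×10⁻⁶)(63.69)(12.4) = 1.26×10⁻² m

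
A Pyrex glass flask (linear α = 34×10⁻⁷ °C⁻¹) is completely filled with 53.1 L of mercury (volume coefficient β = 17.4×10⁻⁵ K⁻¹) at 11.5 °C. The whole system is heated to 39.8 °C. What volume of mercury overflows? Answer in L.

The flask also expands: β_container ≈ 3α = 1.02×10⁻⁵ /K
Net overflow = V₀(β_liq − 3α_cont)ΔT
β − 3α = 1.74×10⁻⁴ − 1.02×10⁻⁵ = 1.638×10⁻⁴ /K; ΔT = 28.3 K
ΔV = 53.1 × 1.638×10⁻⁴ × 28.3 = 0.246 L

0.246 L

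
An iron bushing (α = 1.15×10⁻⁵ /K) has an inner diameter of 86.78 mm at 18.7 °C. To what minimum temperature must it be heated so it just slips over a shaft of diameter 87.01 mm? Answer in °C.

T = 249 °C

Required Δd = 87.01 − 86.78 = 0.23 mm
Δd = αd₀ΔT ⇒ ΔT = Δd/(αd₀) = 0.23 / (1.15×10⁻⁵ × 86.78) = 230.47 K
T_min = 18.7 + 230.47 = 249.17 °C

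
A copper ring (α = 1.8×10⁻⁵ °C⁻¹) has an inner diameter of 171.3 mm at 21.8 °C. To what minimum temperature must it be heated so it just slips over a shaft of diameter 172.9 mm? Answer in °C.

T = 541 °C

Required Δd = 172.9 − 171.3 = 1.6 mm
Δd = αd₀ΔT ⇒ ΔT = Δd/(αd₀) = 1.6 / (1.8×10⁻⁵ × 171.3) = 518.91 K
T_min = 21.8 + 518.91 = 540.71 °C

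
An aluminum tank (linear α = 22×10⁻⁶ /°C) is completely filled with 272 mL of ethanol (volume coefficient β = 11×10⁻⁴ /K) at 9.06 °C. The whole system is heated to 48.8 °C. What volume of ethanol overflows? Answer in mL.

The tank also expands: β_container ≈ 3α = 6.6×10⁻⁵ /K
Net overflow = V₀(β_liq − 3α_cont)ΔT
β − 3α = 1.10×10⁻³ − 6.6×10⁻⁵ = 1.034×10⁻³ /K; ΔT = 39.74 K
ΔV = 272 × 1.034×10⁻³ × 39.74 = 11.2 mL

11.2 mL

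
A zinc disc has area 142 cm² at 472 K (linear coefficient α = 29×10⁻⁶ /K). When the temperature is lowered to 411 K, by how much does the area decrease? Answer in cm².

Area coefficient ≈ 2α; |ΔT| = 61 K
ΔA = 2αA₀ΔT = 2(29×10⁻⁶)(142)(61) = 0.502 cm²

ΔA = 0.502 cm²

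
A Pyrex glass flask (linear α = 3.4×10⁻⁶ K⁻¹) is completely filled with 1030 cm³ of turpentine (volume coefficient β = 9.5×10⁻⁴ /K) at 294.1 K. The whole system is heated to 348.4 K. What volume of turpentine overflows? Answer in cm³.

52.6 cm³

The flask also expands: β_container ≈ 3α = 1.02×10⁻⁵ /K
Net overflow = V₀(β_liq − 3α_cont)ΔT
β − 3α = 9.50×10⁻⁴ − 1.02×10⁻⁵ = 9.398×10⁻⁴ /K; ΔT = 54.3 K
ΔV = 1030 × 9.398×10⁻⁴ × 54.3 = 52.6 cm³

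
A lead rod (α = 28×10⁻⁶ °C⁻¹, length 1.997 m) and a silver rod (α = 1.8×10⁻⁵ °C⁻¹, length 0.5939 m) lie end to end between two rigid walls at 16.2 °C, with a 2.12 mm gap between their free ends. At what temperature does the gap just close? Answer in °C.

α₁L₁ = 5.5916×10⁻⁵ m/K, α₂L₂ = 1.06902×10⁻⁵ m/K → total 6.66062×10⁻⁵ m/K
ΔT = g/(α₁L₁+α₂L₂) = 2.12×10⁻³ / 6.66062×10⁻⁵ = 31.829 K
T = 16.2 + 31.829 = 48.029 °C

T = 48.0 °C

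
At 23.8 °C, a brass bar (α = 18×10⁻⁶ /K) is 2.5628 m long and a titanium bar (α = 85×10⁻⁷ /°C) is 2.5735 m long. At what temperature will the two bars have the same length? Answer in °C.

L₁(1 + α₁ΔT) = L₂(1 + α₂ΔT) ⇒ ΔT = (L₂ − L₁)/(α₁L₁ − α₂L₂)
L₂ − L₁ = 2.5735 − 2.5628 = 1.07×10⁻² m
α₁L₁ − α₂L₂ = 18×10⁻⁶×2.5628 − 85×10⁻⁷×2.5735 = 2.425565×10⁻⁵ m/K
ΔT = 1.07×10⁻² / 2.425565×10⁻⁵ = 441.134 K
T = 23.8 + 441.134 = 464.934 °C

T = 464.9 °C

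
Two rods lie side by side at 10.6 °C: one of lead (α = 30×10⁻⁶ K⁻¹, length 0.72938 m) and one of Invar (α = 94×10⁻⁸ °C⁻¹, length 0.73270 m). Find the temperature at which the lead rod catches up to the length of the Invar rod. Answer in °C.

T = 167.3 °C

L₁(1 + α₁ΔT) = L₂(1 + α₂ΔT) ⇒ ΔT = (L₂ − L₁)/(α₁L₁ − α₂L₂)
L₂ − L₁ = 0.73270 − 0.72938 = 3.32×10⁻³ m
α₁L₁ − α₂L₂ = 30×10⁻⁶×0.72938 − 94×10⁻⁸×0.73270 = 2.1192662×10⁻⁵ m/K
ΔT = 3.32×10⁻³ / 2.1192662×10⁻⁵ = 156.658 K
T = 10.6 + 156.658 = 167.258 °C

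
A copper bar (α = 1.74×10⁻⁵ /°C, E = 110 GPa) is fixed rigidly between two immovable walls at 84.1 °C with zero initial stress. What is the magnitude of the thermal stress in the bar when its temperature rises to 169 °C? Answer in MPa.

σ = 162 MPa

Fully constrained: the free strain ε = αΔT is blocked, so σ = Eε = EαΔT.
|ΔT| = 84.9 K
σ = 110×10⁹ × 1.74×10⁻⁵ × 84.9 = 1.62×10⁸ Pa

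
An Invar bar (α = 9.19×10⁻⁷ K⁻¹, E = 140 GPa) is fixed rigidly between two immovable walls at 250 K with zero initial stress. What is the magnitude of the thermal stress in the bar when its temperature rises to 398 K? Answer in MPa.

Fully constrained: the free strain ε = αΔT is blocked, so σ = Eε = EαΔT.
|ΔT| = 148 K
σ = 140×10⁹ × 9.19×10⁻⁷ × 148 = 1.90×10⁷ Pa

σ = 19.0 MPa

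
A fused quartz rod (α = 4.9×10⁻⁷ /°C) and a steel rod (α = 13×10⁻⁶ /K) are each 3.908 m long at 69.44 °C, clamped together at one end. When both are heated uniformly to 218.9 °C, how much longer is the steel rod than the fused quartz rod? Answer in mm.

ΔT = 149.46 K
fused quartz: ΔL = 4.9×10⁻⁷ × 3.908 m × 149.46 = 2.8620×10⁻⁴ m = 0.28620 mm
steel: ΔL = 13×10⁻⁶ × 3.908 m × 149.46 = 7.5932×10⁻³ m = 7.5932 mm
difference = 7.5932 − 0.28620 = 7.3070 mm

7.31 mm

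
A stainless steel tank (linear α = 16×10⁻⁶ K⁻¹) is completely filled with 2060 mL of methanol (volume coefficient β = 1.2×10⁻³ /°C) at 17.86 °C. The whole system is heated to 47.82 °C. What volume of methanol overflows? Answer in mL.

The tank also expands: β_container ≈ 3α = 4.8×10⁻⁵ /K
Net overflow = V₀(β_liq − 3α_cont)ΔT
β − 3α = 1.20×10⁻³ − 4.8×10⁻⁵ = 1.152×10⁻³ /K; ΔT = 29.96 K
ΔV = 2060 × 1.152×10⁻³ × 29.96 = 71.1 mL

71.1 mL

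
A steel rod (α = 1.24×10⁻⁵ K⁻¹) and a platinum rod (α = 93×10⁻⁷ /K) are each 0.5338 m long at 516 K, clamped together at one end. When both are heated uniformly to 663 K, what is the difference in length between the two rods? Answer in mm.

0.243 mm

ΔT = 147 K
steel: ΔL = 1.24×10⁻⁵ × 0.5338 m × 147 = 9.7301×10⁻⁴ m = 0.97301 mm
platinum: ΔL = 93×10⁻⁷ × 0.5338 m × 147 = 7.2976×10⁻⁴ m = 0.72976 mm
difference = 0.97301 − 0.72976 = 0.24325 mm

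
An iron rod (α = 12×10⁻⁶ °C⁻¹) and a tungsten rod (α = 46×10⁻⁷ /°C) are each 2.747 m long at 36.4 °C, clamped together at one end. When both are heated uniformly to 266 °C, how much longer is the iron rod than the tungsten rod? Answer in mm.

4.67 mm

ΔT = 229.6 K
iron: ΔL = 12×10⁻⁶ × 2.747 m × 229.6 = 7.5685×10⁻³ m = 7.5685 mm
tungsten: ΔL = 46×10⁻⁷ × 2.747 m × 229.6 = 2.9013×10⁻³ m = 2.9013 mm
difference = 7.5685 − 2.9013 = 4.6672 mm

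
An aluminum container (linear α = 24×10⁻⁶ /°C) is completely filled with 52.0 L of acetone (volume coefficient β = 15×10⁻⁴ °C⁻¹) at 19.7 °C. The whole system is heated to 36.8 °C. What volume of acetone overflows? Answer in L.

The container also expands: β_container ≈ 3α = 7.2×10⁻⁵ /K
Net overflow = V₀(β_liq − 3α_cont)ΔT
β − 3α = 1.50×10⁻³ − 7.2×10⁻⁵ = 1.428×10⁻³ /K; ΔT = 17.1 K
ΔV = 52.0 × 1.428×10⁻³ × 17.1 = 1.27 L

1.27 L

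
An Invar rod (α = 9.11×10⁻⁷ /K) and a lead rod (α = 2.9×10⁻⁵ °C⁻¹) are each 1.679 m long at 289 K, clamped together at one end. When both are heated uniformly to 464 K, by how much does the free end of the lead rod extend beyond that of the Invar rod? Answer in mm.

ΔT = 175 K
Invar: ΔL = 9.11×10⁻⁷ × 1.679 m × 175 = 2.6767×10⁻⁴ m = 0.26767 mm
lead: ΔL = 2.9×10⁻⁵ × 1.679 m × 175 = 8.5209×10⁻³ m = 8.5209 mm
difference = 8.5209 − 0.26767 = 8.25323 mm

8.25 mm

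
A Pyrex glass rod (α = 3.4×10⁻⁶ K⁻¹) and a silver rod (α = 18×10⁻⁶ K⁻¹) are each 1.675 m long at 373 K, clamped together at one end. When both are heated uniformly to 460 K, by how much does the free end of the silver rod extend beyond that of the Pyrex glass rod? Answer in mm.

ΔT = 87 K
Pyrex glass: ΔL = 3.4×10⁻⁶ × 1.675 m × 87 = 4.9546×10⁻⁴ m = 0.49546 mm
silver: ΔL = 18×10⁻⁶ × 1.675 m × 87 = 2.6231×10⁻³ m = 2.6231 mm
difference = 2.6231 − 0.49546 = 2.12764 mm

2.13 mm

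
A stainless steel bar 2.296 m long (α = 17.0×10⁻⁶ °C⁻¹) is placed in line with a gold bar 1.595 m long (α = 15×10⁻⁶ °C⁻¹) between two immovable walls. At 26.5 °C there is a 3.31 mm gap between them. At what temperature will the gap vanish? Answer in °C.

Gap closes when ΔL₁ + ΔL₂ = 3.31 mm = 3.31×10⁻³ m
(α₁L₁ + α₂L₂)ΔT = g
α₁L₁ + α₂L₂ = 17.0×10⁻⁶×2.296 + 15×10⁻⁶×1.595 = 6.2957×10⁻⁵ m/K
ΔT = 3.31×10⁻³ / 6.2957×10⁻⁵ = 52.576 K
T = 26.5 + 52.576 = 79.076 °C

T = 79.1 °C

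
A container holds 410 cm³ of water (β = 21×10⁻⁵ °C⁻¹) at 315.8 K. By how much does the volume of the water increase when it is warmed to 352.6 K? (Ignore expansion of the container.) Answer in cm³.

|ΔT| = |352.6 − 315.8| = 36.8 K
ΔV = βV₀ΔT = (21×10⁻⁵)(410)(36.8) = 3.17 cm³

ΔV = 3.17 cm³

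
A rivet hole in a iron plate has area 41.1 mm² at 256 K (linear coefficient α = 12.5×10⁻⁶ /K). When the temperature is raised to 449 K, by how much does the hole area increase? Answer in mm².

Area coefficient ≈ 2α; |ΔT| = 193 K
ΔA = 2αA₀ΔT = 2(12.5×10⁻⁶)(41.1)(193) = 0.198 mm²

ΔA = 0.198 mm²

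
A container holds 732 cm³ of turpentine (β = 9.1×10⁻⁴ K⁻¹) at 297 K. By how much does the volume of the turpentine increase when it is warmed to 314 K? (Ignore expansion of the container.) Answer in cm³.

ΔV = 11.3 cm³

|ΔT| = |314 − 297| = 17 K
ΔV = βV₀ΔT = (9.1×10⁻⁴)(732)(17) = 11.3 cm³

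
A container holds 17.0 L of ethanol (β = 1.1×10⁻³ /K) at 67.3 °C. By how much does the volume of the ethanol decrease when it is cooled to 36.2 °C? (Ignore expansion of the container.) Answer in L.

|ΔT| = |36.2 − 67.3| = 31.1 K
ΔV = βV₀ΔT = (1.1×10⁻³)(17.0)(31.1) = 0.582 L

ΔV = 0.582 L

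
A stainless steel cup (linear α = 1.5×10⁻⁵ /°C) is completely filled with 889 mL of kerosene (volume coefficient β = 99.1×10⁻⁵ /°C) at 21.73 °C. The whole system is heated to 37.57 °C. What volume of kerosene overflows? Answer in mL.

13.3 mL

The cup also expands: β_container ≈ 3α = 4.5×10⁻⁵ /K
Net overflow = V₀(β_liq − 3α_cont)ΔT
β − 3α = 9.91×10⁻⁴ − 4.5×10⁻⁵ = 9.46×10⁻⁴ /K; ΔT = 15.84 K
ΔV = 889 × 9.46×10⁻⁴ × 15.84 = 13.3 mL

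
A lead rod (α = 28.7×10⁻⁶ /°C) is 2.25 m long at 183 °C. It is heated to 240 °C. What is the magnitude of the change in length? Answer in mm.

ΔL = 3.68 mm

|ΔT| = |240 − 183| = 57 K
ΔL = αL₀ΔT = (28.7×10⁻⁶)(2.25)(57) = 3.68×10⁻³ m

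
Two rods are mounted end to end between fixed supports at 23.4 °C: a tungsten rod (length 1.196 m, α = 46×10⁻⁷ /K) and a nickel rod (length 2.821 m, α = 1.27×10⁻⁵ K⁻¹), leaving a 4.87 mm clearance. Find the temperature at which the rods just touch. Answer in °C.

T = 141 °C

Gap closes when ΔL₁ + ΔL₂ = 4.87 mm = 4.87×10⁻³ m
(α₁L₁ + α₂L₂)ΔT = g
α₁L₁ + α₂L₂ = 46×10⁻⁷×1.196 + 1.27×10⁻⁵×2.821 = 4.13283×10⁻⁵ m/K
ΔT = 4.87×10⁻³ / 4.13283×10⁻⁵ = 117.84 K
T = 23.4 + 117.84 = 141.24 °C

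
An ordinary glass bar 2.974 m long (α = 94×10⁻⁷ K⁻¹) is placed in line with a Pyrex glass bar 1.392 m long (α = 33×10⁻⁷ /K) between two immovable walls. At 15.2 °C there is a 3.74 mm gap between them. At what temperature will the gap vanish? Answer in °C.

Gap closes when ΔL₁ + ΔL₂ = 3.74 mm = 3.74×10⁻³ m
(α₁L₁ + α₂L₂)ΔT = g
α₁L₁ + α₂L₂ = 94×10⁻⁷×2.974 + 33×10⁻⁷×1.392 = 3.25492×10⁻⁵ m/K
ΔT = 3.74×10⁻³ / 3.25492×10⁻⁵ = 114.90 K
T = 15.2 + 114.90 = 130.10 °C

T = 130 °C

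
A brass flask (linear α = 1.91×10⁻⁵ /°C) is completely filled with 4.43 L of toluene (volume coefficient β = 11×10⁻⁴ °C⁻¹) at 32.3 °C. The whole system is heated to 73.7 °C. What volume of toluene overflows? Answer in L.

The flask also expands: β_container ≈ 3α = 5.73×10⁻⁵ /K
Net overflow = V₀(β_liq − 3α_cont)ΔT
β − 3α = 1.10×10⁻³ − 5.73×10⁻⁵ = 1.0427×10⁻³ /K; ΔT = 41.4 K
ΔV = 4.43 × 1.0427×10⁻³ × 41.4 = 0.191 L

0.191 L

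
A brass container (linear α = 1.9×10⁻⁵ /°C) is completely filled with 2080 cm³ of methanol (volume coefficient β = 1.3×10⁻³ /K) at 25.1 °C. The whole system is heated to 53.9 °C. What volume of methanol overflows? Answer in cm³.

74.5 cm³

The container also expands: β_container ≈ 3α = 5.7×10⁻⁵ /K
Net overflow = V₀(β_liq − 3α_cont)ΔT
β − 3α = 1.30×10⁻³ − 5.7×10⁻⁵ = 1.243×10⁻³ /K; ΔT = 28.8 K
ΔV = 2080 × 1.243×10⁻³ × 28.8 = 74.5 cm³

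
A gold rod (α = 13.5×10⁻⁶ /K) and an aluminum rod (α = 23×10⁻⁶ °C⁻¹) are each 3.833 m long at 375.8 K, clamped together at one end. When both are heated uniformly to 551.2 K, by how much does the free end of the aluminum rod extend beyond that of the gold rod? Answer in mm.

ΔT = 175.4 K
gold: ΔL = 13.5×10⁻⁶ × 3.833 m × 175.4 = 9.0762×10⁻³ m = 9.0762 mm
aluminum: ΔL = 23×10⁻⁶ × 3.833 m × 175.4 = 1.5463×10⁻² m = 15.463 mm
difference = 15.463 − 9.0762 = 6.3868 mm

6.39 mm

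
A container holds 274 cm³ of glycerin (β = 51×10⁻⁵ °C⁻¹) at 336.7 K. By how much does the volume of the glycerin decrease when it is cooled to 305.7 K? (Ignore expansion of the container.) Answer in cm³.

|ΔT| = |305.7 − 336.7| = 31.0 K
ΔV = βV₀ΔT = (51×10⁻⁵)(274)(31.0) = 4.33 cm³

ΔV = 4.33 cm³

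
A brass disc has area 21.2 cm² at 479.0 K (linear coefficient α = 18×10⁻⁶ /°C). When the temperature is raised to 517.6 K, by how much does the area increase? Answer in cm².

Area coefficient ≈ 2α; |ΔT| = 38.6 K
ΔA = 2αA₀ΔT = 2(18×10⁻⁶)(21.2)(38.6) = 0.0295 cm²

ΔA = 0.0295 cm²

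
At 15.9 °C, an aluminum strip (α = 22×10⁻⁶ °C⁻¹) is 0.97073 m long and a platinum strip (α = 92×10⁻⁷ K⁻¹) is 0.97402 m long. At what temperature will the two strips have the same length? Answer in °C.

L₁(1 + α₁ΔT) = L₂(1 + α₂ΔT) ⇒ ΔT = (L₂ − L₁)/(α₁L₁ − α₂L₂)
L₂ − L₁ = 0.97402 − 0.97073 = 3.29×10⁻³ m
α₁L₁ − α₂L₂ = 22×10⁻⁶×0.97073 − 92×10⁻⁷×0.97402 = 1.2395076×10⁻⁵ m/K
ΔT = 3.29×10⁻³ / 1.2395076×10⁻⁵ = 265.428 K
T = 15.9 + 265.428 = 281.328 °C

T = 281.3 °C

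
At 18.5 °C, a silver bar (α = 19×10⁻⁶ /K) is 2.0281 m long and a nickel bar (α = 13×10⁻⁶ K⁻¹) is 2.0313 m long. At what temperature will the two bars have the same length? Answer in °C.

L₁(1 + α₁ΔT) = L₂(1 + α₂ΔT) ⇒ ΔT = (L₂ − L₁)/(α₁L₁ − α₂L₂)
L₂ − L₁ = 2.0313 − 2.0281 = 3.20×10⁻³ m
α₁L₁ − α₂L₂ = 19×10⁻⁶×2.0281 − 13×10⁻⁶×2.0313 = 1.2127×10⁻⁵ m/K
ΔT = 3.20×10⁻³ / 1.2127×10⁻⁵ = 263.874 K
T = 18.5 + 263.874 = 282.374 °C

T = 282.4 °C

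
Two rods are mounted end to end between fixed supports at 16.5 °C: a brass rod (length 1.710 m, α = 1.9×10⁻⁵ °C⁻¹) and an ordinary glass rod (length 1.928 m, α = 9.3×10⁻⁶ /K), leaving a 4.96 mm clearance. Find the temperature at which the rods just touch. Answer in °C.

α₁L₁ = 3.249×10⁻⁵ m/K, α₂L₂ = 1.79304×10⁻⁵ m/K → total 5.04204×10⁻⁵ m/K
ΔT = g/(α₁L₁+α₂L₂) = 4.96×10⁻³ / 5.04204×10⁻⁵ = 98.37 K
T = 16.5 + 98.37 = 114.87 °C

T = 115 °C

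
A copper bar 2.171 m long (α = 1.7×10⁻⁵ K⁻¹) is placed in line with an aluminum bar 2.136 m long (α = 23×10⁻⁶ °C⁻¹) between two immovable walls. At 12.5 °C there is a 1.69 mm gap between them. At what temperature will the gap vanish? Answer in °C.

α₁L₁ = 3.6907×10⁻⁵ m/K, α₂L₂ = 4.9128×10⁻⁵ m/K → total 8.6035×10⁻⁵ m/K
ΔT = g/(α₁L₁+α₂L₂) = 1.69×10⁻³ / 8.6035×10⁻⁵ = 19.643 K
T = 12.5 + 19.643 = 32.143 °C

T = 32.1 °C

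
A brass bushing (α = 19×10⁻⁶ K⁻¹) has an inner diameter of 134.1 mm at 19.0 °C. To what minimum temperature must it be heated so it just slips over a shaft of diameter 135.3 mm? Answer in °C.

Required Δd = 135.3 − 134.1 = 1.2 mm
Δd = αd₀ΔT ⇒ ΔT = Δd/(αd₀) = 1.2 / (19×10⁻⁶ × 134.1) = 470.98 K
T_min = 19.0 + 470.98 = 489.98 °C

T = 490 °C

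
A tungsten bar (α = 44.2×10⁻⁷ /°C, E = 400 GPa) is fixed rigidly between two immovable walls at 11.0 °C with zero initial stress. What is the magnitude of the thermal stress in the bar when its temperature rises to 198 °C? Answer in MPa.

σ = 331 MPa

Fully constrained: the free strain ε = αΔT is blocked, so σ = Eε = EαΔT.
|ΔT| = 187.0 K
σ = 400×10⁹ × 44.2×10⁻⁷ × 187.0 = 3.31×10⁸ Pa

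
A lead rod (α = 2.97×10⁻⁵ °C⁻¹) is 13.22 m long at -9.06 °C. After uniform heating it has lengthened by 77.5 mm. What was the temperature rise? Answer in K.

ΔL = αL₀ΔT ⇒ ΔT = ΔL / (αL₀)
ΔT = 77.5×10⁻³ m / (2.97×10⁻⁵ × 13.22 m) = 197.38 K

ΔT = 197 K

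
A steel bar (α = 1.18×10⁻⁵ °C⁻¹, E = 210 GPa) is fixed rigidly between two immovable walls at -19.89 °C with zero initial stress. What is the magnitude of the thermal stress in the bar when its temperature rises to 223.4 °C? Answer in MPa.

σ = 603 MPa

Fully constrained: the free strain ε = αΔT is blocked, so σ = Eε = EαΔT.
|ΔT| = 243.29 K
σ = 210×10⁹ × 1.18×10⁻⁵ × 243.29 = 6.03×10⁸ Pa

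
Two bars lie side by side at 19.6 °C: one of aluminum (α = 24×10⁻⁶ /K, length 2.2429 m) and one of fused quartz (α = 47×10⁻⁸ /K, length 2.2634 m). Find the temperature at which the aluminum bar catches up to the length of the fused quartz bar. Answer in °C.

T = 408.1 °C

Equal length when α₁L₁ΔT − α₂L₂ΔT = L₂ − L₁ = 2.05×10⁻² m
α₁L₁ = 5.38296×10⁻⁵, α₂L₂ = 1.063798×10⁻⁶ → Δ(αL) = 5.2765802×10⁻⁵ m/K
ΔT = 2.05×10⁻² / 5.2765802×10⁻⁵ = 388.509 K, so T = 19.6 + 388.509 = 408.109 °C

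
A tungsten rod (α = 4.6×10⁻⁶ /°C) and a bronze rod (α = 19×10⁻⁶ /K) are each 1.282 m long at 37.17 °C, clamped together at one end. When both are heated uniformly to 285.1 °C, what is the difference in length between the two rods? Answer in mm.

4.58 mm

ΔT = 247.93 K
tungsten: ΔL = 4.6×10⁻⁶ × 1.282 m × 247.93 = 1.4621×10⁻³ m = 1.4621 mm
bronze: ΔL = 19×10⁻⁶ × 1.282 m × 247.93 = 6.0391×10⁻³ m = 6.0391 mm
difference = 6.0391 − 1.4621 = 4.5770 mm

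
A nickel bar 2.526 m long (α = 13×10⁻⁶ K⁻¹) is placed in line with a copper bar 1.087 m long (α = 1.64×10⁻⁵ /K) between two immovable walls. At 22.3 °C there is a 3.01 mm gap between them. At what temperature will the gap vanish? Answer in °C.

α₁L₁ = 3.2838×10⁻⁵ m/K, α₂L₂ = 1.78268×10⁻⁵ m/K → total 5.06648×10⁻⁵ m/K
ΔT = g/(α₁L₁+α₂L₂) = 3.01×10⁻³ / 5.06648×10⁻⁵ = 59.410 K
T = 22.3 + 59.410 = 81.710 °C

T = 81.7 °C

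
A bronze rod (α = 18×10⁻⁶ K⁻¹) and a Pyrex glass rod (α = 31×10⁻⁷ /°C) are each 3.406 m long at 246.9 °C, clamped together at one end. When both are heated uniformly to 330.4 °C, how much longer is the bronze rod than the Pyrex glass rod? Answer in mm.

ΔT = 83.5 K
bronze: ΔL = 18×10⁻⁶ × 3.406 m × 83.5 = 5.1192×10⁻³ m = 5.1192 mm
Pyrex glass: ΔL = 31×10⁻⁷ × 3.406 m × 83.5 = 8.8164×10⁻⁴ m = 0.88164 mm
difference = 5.1192 − 0.88164 = 4.23756 mm

4.24 mm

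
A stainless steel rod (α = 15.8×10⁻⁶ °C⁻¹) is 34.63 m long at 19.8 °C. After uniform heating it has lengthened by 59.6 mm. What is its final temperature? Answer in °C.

ΔL = αL₀ΔT ⇒ ΔT = ΔL / (αL₀)
ΔT = 59.6×10⁻³ m / (15.8×10⁻⁶ × 34.63 m) = 108.93 K
T = 19.8 + 108.93 = 128.73 °C

T = 129 °C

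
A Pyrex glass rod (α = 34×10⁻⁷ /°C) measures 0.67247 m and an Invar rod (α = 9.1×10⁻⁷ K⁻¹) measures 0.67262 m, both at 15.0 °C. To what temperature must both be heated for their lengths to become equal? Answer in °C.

T = 104.6 °C

Equal length when α₁L₁ΔT − α₂L₂ΔT = L₂ − L₁ = 1.50×10⁻⁴ m
α₁L₁ = 2.286398×10⁻⁶, α₂L₂ = 6.120842×10⁻⁷ → Δ(αL) = 1.6743138×10⁻⁶ m/K
ΔT = 1.50×10⁻⁴ / 1.6743138×10⁻⁶ = 89.589 K, so T = 15.0 + 89.589 = 104.589 °C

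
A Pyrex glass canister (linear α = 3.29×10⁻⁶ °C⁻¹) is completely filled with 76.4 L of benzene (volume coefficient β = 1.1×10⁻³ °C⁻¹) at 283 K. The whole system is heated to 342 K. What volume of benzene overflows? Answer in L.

4.91 L

The canister also expands: β_container ≈ 3α = 9.87×10⁻⁶ /K
Net overflow = V₀(β_liq − 3α_cont)ΔT
β − 3α = 1.10×10⁻³ − 9.87×10⁻⁶ = 1.09013×10⁻³ /K; ΔT = 59 K
ΔV = 76.4 × 1.09013×10⁻³ × 59 = 4.91 L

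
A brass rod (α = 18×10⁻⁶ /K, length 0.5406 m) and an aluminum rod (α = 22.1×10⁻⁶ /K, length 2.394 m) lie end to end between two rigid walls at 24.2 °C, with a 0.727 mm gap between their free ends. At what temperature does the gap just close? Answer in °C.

T = 35.8 °C

Gap closes when ΔL₁ + ΔL₂ = 0.727 mm = 7.27×10⁻⁴ m
(α₁L₁ + α₂L₂)ΔT = g
α₁L₁ + α₂L₂ = 18×10⁻⁶×0.5406 + 22.1×10⁻⁶×2.394 = 6.26382×10⁻⁵ m/K
ΔT = 7.27×10⁻⁴ / 6.26382×10⁻⁵ = 11.606 K
T = 24.2 + 11.606 = 35.806 °C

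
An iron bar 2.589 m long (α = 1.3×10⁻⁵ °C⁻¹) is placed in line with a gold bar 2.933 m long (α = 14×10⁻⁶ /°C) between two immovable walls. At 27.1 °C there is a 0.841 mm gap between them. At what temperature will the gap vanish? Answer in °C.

T = 38.4 °C

α₁L₁ = 3.3657×10⁻⁵ m/K, α₂L₂ = 4.1062×10⁻⁵ m/K → total 7.4719×10⁻⁵ m/K
ΔT = g/(α₁L₁+α₂L₂) = 8.41×10⁻⁴ / 7.4719×10⁻⁵ = 11.256 K
T = 27.1 + 11.256 = 38.356 °C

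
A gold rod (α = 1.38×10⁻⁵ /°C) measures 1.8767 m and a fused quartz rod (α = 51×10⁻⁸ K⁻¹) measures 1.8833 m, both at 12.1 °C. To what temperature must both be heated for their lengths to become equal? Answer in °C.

Equal length when α₁L₁ΔT − α₂L₂ΔT = L₂ − L₁ = 6.60×10⁻³ m
α₁L₁ = 2.589846×10⁻⁵, α₂L₂ = 9.60483×10⁻⁷ → Δ(αL) = 2.4937977×10⁻⁵ m/K
ΔT = 6.60×10⁻³ / 2.4937977×10⁻⁵ = 264.657 K, so T = 12.1 + 264.657 = 276.757 °C

T = 276.8 °C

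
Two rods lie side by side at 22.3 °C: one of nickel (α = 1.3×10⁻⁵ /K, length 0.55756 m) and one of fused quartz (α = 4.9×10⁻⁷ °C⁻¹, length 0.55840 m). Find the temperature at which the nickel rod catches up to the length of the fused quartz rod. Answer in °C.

Equal length when α₁L₁ΔT − α₂L₂ΔT = L₂ − L₁ = 8.40×10⁻⁴ m
α₁L₁ = 7.24828×10⁻⁶, α₂L₂ = 2.73616×10⁻⁷ → Δ(αL) = 6.974664×10⁻⁶ m/K
ΔT = 8.40×10⁻⁴ / 6.974664×10⁻⁶ = 120.436 K, so T = 22.3 + 120.436 = 142.736 °C

T = 142.7 °C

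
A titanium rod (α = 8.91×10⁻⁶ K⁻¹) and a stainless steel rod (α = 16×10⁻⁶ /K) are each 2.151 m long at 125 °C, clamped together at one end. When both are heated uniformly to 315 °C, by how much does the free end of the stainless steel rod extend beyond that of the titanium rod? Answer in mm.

ΔT = 190 K
titanium: ΔL = 8.91×10⁻⁶ × 2.151 m × 190 = 3.6414×10⁻³ m = 3.6414 mm
stainless steel: ΔL = 16×10⁻⁶ × 2.151 m × 190 = 6.5390×10⁻³ m = 6.5390 mm
difference = 6.5390 − 3.6414 = 2.8976 mm

2.90 mm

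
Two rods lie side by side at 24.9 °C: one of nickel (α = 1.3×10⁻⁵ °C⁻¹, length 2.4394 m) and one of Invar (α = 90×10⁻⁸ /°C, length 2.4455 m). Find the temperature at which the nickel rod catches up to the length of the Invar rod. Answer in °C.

T = 231.6 °C

L₁(1 + α₁ΔT) = L₂(1 + α₂ΔT) ⇒ ΔT = (L₂ − L₁)/(α₁L₁ − α₂L₂)
L₂ − L₁ = 2.4455 − 2.4394 = 6.10×10⁻³ m
α₁L₁ − α₂L₂ = 1.3×10⁻⁵×2.4394 − 90×10⁻⁸×2.4455 = 2.951125×10⁻⁵ m/K
ΔT = 6.10×10⁻³ / 2.951125×10⁻⁵ = 206.701 K
T = 24.9 + 206.701 = 231.601 °C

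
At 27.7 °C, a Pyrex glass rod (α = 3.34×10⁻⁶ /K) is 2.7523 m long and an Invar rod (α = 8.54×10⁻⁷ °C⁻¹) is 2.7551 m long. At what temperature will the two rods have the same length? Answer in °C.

T = 437.1 °C

Equal length when α₁L₁ΔT − α₂L₂ΔT = L₂ − L₁ = 2.80×10⁻³ m
α₁L₁ = 9.192682×10⁻⁶, α₂L₂ = 2.3528554×10⁻⁶ → Δ(αL) = 6.8398266×10⁻⁶ m/K
ΔT = 2.80×10⁻³ / 6.8398266×10⁻⁶ = 409.367 K, so T = 27.7 + 409.367 = 437.067 °C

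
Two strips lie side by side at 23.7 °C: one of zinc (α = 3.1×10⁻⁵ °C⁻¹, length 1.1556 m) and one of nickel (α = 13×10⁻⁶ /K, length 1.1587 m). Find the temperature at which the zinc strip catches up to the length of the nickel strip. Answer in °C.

Equal length when α₁L₁ΔT − α₂L₂ΔT = L₂ − L₁ = 3.10×10⁻³ m
α₁L₁ = 3.58236×10⁻⁵, α₂L₂ = 1.50631×10⁻⁵ → Δ(αL) = 2.07605×10⁻⁵ m/K
ΔT = 3.10×10⁻³ / 2.07605×10⁻⁵ = 149.322 K, so T = 23.7 + 149.322 = 173.022 °C

T = 173.0 °C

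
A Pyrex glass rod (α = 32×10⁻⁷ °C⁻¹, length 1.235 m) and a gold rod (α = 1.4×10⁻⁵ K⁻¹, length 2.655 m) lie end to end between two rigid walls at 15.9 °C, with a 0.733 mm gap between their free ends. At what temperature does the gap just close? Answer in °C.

T = 33.7 °C

α₁L₁ = 3.952×10⁻⁶ m/K, α₂L₂ = 3.717×10⁻⁵ m/K → total 4.1122×10⁻⁵ m/K
ΔT = g/(α₁L₁+α₂L₂) = 7.33×10⁻⁴ / 4.1122×10⁻⁵ = 17.825 K
T = 15.9 + 17.825 = 33.725 °C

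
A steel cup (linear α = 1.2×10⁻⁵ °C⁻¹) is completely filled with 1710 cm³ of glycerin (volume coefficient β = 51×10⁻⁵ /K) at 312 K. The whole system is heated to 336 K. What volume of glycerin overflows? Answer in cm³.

The cup also expands: β_container ≈ 3α = 3.6×10⁻⁵ /K
Net overflow = V₀(β_liq − 3α_cont)ΔT
β − 3α = 5.10×10⁻⁴ − 3.6×10⁻⁵ = 4.74×10⁻⁴ /K; ΔT = 24 K
ΔV = 1710 × 4.74×10⁻⁴ × 24 = 19.5 cm³

19.5 cm³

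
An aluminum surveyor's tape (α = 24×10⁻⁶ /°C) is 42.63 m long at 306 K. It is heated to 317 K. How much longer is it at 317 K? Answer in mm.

|ΔT| = |317 − 306| = 11 K
ΔL = αL₀ΔT = (24×10⁻⁶)(42.63)(11) = 1.13×10⁻² m

ΔL = 11.3 mm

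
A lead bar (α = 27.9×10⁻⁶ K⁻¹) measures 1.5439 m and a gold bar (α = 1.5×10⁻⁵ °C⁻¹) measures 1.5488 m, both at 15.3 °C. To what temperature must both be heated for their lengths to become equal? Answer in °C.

Equal length when α₁L₁ΔT − α₂L₂ΔT = L₂ − L₁ = 4.90×10⁻³ m
α₁L₁ = 4.307481×10⁻⁵, α₂L₂ = 2.3232×10⁻⁵ → Δ(αL) = 1.984281×10⁻⁵ m/K
ΔT = 4.90×10⁻³ / 1.984281×10⁻⁵ = 246.941 K, so T = 15.3 + 246.941 = 262.241 °C

T = 262.2 °C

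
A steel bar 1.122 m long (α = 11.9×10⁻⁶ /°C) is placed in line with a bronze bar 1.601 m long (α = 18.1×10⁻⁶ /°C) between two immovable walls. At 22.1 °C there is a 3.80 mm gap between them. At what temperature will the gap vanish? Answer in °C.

T = 112 °C

α₁L₁ = 1.33518×10⁻⁵ m/K, α₂L₂ = 2.89781×10⁻⁵ m/K → total 4.23299×10⁻⁵ m/K
ΔT = g/(α₁L₁+α₂L₂) = 3.80×10⁻³ / 4.23299×10⁻⁵ = 89.77 K
T = 22.1 + 89.77 = 111.87 °C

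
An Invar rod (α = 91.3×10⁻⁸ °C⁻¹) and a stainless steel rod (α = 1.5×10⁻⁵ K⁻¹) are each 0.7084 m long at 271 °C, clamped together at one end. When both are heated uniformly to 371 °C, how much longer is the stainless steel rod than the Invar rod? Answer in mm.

0.998 mm

ΔT = 100 K
Invar: ΔL = 91.3×10⁻⁸ × 0.7084 m × 100 = 6.4677×10⁻⁵ m = 0.064677 mm
stainless steel: ΔL = 1.5×10⁻⁵ × 0.7084 m × 100 = 1.0626×10⁻³ m = 1.0626 mm
difference = 1.0626 − 0.064677 = 0.997923 mm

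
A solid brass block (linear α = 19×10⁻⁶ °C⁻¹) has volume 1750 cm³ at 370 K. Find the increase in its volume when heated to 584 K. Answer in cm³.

ΔV = 21.3 cm³

Isotropic solid: β ≈ 3α = 5.7×10⁻⁵ /K; ΔT = 214 K
ΔV = 3αV₀ΔT = 3(19×10⁻⁶)(1750)(214) = 21.3 cm³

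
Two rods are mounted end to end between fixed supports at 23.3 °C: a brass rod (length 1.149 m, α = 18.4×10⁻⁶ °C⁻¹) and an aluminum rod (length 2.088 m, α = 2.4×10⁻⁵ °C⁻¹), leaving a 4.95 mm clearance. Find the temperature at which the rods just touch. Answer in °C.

Gap closes when ΔL₁ + ΔL₂ = 4.95 mm = 4.95×10⁻³ m
(α₁L₁ + α₂L₂)ΔT = g
α₁L₁ + α₂L₂ = 18.4×10⁻⁶×1.149 + 2.4×10⁻⁵×2.088 = 7.12536×10⁻⁵ m/K
ΔT = 4.95×10⁻³ / 7.12536×10⁻⁵ = 69.470 K
T = 23.3 + 69.470 = 92.770 °C

T = 92.8 °C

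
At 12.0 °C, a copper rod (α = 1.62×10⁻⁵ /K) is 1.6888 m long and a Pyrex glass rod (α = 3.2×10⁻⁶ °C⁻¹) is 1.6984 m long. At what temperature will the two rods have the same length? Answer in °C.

Equal length when α₁L₁ΔT − α₂L₂ΔT = L₂ − L₁ = 9.60×10⁻³ m
α₁L₁ = 2.735856×10⁻⁵, α₂L₂ = 5.43488×10⁻⁶ → Δ(αL) = 2.192368×10⁻⁵ m/K
ΔT = 9.60×10⁻³ / 2.192368×10⁻⁵ = 437.883 K, so T = 12.0 + 437.883 = 449.883 °C

T = 449.9 °C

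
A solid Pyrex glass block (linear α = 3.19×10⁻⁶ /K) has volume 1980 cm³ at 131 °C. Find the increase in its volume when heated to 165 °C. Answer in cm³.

ΔV = 0.644 cm³

Isotropic solid: β ≈ 3α = 9.6×10⁻⁶ /K; ΔT = 34 K
ΔV = 3αV₀ΔT = 3(3.19×10⁻⁶)(1980)(34) = 0.644 cm³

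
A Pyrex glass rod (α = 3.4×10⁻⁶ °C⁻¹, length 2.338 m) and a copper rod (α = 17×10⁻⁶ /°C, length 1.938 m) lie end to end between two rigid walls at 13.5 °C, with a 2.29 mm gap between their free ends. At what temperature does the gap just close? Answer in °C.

T = 69.5 °C

Gap closes when ΔL₁ + ΔL₂ = 2.29 mm = 2.29×10⁻³ m
(α₁L₁ + α₂L₂)ΔT = g
α₁L₁ + α₂L₂ = 3.4×10⁻⁶×2.338 + 17×10⁻⁶×1.938 = 4.08952×10⁻⁵ m/K
ΔT = 2.29×10⁻³ / 4.08952×10⁻⁵ = 55.997 K
T = 13.5 + 55.997 = 69.497 °C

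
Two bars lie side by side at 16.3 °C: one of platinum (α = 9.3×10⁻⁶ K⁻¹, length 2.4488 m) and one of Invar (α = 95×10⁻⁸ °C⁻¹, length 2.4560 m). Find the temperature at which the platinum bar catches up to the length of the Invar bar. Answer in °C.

Equal length when α₁L₁ΔT − α₂L₂ΔT = L₂ − L₁ = 7.20×10⁻³ m
α₁L₁ = 2.277384×10⁻⁵, α₂L₂ = 2.3332×10⁻⁶ → Δ(αL) = 2.044064×10⁻⁵ m/K
ΔT = 7.20×10⁻³ / 2.044064×10⁻⁵ = 352.239 K, so T = 16.3 + 352.239 = 368.539 °C

T = 368.5 °C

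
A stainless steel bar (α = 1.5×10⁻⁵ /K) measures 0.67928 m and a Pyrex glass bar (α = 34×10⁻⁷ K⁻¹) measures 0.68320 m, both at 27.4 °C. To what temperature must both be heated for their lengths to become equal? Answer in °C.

L₁(1 + α₁ΔT) = L₂(1 + α₂ΔT) ⇒ ΔT = (L₂ − L₁)/(α₁L₁ − α₂L₂)
L₂ − L₁ = 0.68320 − 0.67928 = 3.92×10⁻³ m
α₁L₁ − α₂L₂ = 1.5×10⁻⁵×0.67928 − 34×10⁻⁷×0.68320 = 7.86632×10⁻⁶ m/K
ΔT = 3.92×10⁻³ / 7.86632×10⁻⁶ = 498.327 K
T = 27.4 + 498.327 = 525.727 °C

T = 525.7 °C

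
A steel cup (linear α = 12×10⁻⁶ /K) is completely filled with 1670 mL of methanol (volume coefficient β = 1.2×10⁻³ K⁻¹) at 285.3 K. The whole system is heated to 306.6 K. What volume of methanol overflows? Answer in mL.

41.4 mL

The cup also expands: β_container ≈ 3α = 3.6×10⁻⁵ /K
Net overflow = V₀(β_liq − 3α_cont)ΔT
β − 3α = 1.20×10⁻³ − 3.6×10⁻⁵ = 1.164×10⁻³ /K; ΔT = 21.3 K
ΔV = 1670 × 1.164×10⁻³ × 21.3 = 41.4 mL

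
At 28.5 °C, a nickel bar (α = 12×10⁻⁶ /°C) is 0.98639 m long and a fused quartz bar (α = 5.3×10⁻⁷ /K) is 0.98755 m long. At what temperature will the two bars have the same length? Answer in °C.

T = 131.0 °C

Equal length when α₁L₁ΔT − α₂L₂ΔT = L₂ − L₁ = 1.16×10⁻³ m
α₁L₁ = 1.183668×10⁻⁵, α₂L₂ = 5.234015×10⁻⁷ → Δ(αL) = 1.13132785×10⁻⁵ m/K
ΔT = 1.16×10⁻³ / 1.13132785×10⁻⁵ = 102.534 K, so T = 28.5 + 102.534 = 131.034 °C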